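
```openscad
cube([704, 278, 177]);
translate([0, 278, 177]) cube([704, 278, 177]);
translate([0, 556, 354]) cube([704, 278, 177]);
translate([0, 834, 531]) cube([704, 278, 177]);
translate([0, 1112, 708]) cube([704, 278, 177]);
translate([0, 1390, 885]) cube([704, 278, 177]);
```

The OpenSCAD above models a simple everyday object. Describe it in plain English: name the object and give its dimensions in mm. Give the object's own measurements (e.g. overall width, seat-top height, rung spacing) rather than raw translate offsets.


A straight staircase of 6 solid steps. Each step is 704 mm wide (x), 278 mm deep (y, the going) and 177 mm tall (the rise). The first step rests on the floor; each subsequent step sits one going further in +y and one rise higher in +z, directly behind and above the previous step with no overlap.


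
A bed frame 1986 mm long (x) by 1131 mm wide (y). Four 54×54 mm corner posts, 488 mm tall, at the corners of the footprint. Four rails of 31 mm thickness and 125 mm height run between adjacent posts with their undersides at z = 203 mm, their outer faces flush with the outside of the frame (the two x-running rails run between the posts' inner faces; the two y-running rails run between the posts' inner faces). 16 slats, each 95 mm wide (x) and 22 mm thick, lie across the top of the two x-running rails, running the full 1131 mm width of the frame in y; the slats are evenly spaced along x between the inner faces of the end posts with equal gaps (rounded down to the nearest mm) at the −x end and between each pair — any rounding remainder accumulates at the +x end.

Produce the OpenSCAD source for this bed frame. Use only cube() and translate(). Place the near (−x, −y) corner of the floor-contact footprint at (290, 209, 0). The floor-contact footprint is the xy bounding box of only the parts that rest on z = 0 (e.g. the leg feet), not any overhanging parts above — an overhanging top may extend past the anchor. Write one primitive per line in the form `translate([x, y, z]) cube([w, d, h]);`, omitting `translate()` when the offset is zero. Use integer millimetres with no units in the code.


translate([290, 209, 0]) cube([54, 54, 488]);
translate([290, 1286, 0]) cube([54, 54, 488]);
translate([2222, 209, 0]) cube([54, 54, 488]);
translate([2222, 1286, 0]) cube([54, 54, 488]);
translate([344, 209, 203]) cube([1878, 31, 125]);
translate([344, 1309, 203]) cube([1878, 31, 125]);
translate([290, 263, 203]) cube([31, 1023, 125]);
translate([2245, 263, 203]) cube([31, 1023, 125]);
translate([365, 209, 328]) cube([95, 1131, 22]);
translate([481, 209, 328]) cube([95, 1131, 22]);
translate([597, 209, 328]) cube([95, 1131, 22]);
translate([713, 209, 328]) cube([95, 1131, 22]);
translate([829, 209, 328]) cube([95, 1131, 22]);
translate([945, 209, 328]) cube([95, 1131, 22]);
translate([1061, 209, 328]) cube([95, 1131, 22]);
translate([1177, 209, 328]) cube([95, 1131, 22]);
translate([1293, 209, 328]) cube([95, 1131, 22]);
translate([1409, 209, 328]) cube([95, 1131, 22]);
translate([1525, 209, 328]) cube([95, 1131, 22]);
translate([1641, 209, 328]) cube([95, 1131, 22]);
translate([1757, 209, 328]) cube([95, 1131, 22]);
translate([1873, 209, 328]) cube([95, 1131, 22]);
translate([1989, 209, 328]) cube([95, 1131, 22]);
translate([2105, 209, 328]) cube([95, 1131, 22]);


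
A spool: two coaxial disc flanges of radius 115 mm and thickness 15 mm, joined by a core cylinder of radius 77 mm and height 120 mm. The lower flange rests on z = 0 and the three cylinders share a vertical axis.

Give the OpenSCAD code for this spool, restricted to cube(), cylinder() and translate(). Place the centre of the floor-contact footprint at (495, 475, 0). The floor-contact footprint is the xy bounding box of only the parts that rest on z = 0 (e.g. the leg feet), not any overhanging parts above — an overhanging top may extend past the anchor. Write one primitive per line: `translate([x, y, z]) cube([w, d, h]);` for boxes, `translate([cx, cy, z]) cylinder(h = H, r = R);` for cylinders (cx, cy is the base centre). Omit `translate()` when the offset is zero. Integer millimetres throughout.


translate([495, 475, 0]) cylinder(h = 15, r = 115);
translate([495, 475, 15]) cylinder(h = 120, r = 77);
translate([495, 475, 135]) cylinder(h = 15, r = 115);


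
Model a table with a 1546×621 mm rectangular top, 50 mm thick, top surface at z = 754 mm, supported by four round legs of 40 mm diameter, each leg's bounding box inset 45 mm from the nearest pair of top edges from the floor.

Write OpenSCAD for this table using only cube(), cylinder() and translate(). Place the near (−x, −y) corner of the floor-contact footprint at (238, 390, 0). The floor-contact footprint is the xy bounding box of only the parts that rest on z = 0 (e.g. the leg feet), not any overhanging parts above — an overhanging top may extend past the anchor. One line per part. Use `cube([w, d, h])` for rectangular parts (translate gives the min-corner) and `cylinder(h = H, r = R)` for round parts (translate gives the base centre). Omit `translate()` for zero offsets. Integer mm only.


// leg_h = 754 - 50 = 704
translate([193, 345, 704]) cube([1546, 621, 50]);
translate([258, 410, 0]) cylinder(h = 704, r = 20);
translate([1674, 410, 0]) cylinder(h = 704, r = 20);
translate([258, 901, 0]) cylinder(h = 704, r = 20);
translate([1674, 901, 0]) cylinder(h = 704, r = 20);


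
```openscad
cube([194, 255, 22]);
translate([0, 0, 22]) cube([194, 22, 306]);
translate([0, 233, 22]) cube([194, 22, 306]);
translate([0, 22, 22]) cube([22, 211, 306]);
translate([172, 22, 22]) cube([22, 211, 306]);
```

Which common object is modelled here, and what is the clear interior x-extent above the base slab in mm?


An open box. The internal width is 150 mm.

A 194×255 base slab with four walls standing on it — an open box. The base is 194 mm wide and the walls are 22 mm thick, so the internal width is 194 − 2 × 22 = 150 mm.


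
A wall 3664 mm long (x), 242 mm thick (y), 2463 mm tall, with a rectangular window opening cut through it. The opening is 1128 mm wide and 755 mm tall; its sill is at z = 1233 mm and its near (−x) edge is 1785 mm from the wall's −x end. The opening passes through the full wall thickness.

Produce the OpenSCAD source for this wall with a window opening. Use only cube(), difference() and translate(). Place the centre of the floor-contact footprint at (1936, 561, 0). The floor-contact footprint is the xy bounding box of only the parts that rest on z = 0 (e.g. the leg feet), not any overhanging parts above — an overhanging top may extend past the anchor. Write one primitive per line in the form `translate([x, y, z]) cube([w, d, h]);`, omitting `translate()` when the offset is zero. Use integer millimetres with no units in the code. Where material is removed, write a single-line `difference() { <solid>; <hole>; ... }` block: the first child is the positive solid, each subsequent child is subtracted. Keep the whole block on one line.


difference() { translate([104, 440, 0]) cube([3664, 242, 2463]); translate([1889, 440, 1233]) cube([1128, 242, 755]); }


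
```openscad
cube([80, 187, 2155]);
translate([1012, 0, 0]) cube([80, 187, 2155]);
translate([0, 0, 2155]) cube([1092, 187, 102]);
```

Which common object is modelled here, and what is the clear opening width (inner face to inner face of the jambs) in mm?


A door frame. The clear opening width is 932 mm.

Two 2155 mm tall posts with a header on top — a door frame. The left jamb is 80 mm wide at x = 0; the right jamb starts at x = 1012. The clear opening is 1012 − 80 = 932 mm.


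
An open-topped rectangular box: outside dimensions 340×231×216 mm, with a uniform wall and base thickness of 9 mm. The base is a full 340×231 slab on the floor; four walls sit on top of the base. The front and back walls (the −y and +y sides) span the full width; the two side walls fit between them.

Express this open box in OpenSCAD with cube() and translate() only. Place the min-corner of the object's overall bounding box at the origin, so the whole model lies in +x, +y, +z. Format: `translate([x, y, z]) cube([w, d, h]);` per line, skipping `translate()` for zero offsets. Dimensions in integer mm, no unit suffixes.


cube([340, 231, 9]);
translate([0, 0, 9]) cube([340, 9, 207]);
translate([0, 222, 9]) cube([340, 9, 207]);
translate([0, 9, 9]) cube([9, 213, 207]);
translate([331, 9, 9]) cube([9, 213, 207]);


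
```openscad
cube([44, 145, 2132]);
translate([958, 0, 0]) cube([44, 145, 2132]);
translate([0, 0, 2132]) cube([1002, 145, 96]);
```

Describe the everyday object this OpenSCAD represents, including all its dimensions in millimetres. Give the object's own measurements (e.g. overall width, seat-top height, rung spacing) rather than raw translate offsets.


A door frame. The clear opening is 914 mm wide and 2132 mm high. Two 44 mm wide jambs, 145 mm deep, stand either side of the opening from the floor to the top of the opening. A 96 mm thick head sits across the top of both jambs, spanning the full outside width of the frame.


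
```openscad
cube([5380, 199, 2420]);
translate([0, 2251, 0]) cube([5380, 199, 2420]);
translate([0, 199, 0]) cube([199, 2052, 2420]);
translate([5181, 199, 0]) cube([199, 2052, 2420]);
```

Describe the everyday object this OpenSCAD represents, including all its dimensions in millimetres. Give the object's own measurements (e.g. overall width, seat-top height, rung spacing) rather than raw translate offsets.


The wall frame of a small rectangular building: four walls, each 2420 mm tall and 199 mm thick, enclosing a footprint 5380 mm (x) by 2450 mm (y) outside-to-outside, with no floor or roof. The front and back walls (the −y and +y sides) span the full width; the two side walls fit between them.


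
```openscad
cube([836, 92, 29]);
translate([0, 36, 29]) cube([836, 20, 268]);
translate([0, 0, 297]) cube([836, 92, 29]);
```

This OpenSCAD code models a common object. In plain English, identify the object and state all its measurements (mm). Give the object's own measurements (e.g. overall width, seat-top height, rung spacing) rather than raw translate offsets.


An I-beam lying along x, 836 mm long. Overall section height 326 mm. Two flanges 92 mm wide (y) and 29 mm thick, one on the floor and one at the top; a web 20 mm thick runs between them, centred on the flange width.


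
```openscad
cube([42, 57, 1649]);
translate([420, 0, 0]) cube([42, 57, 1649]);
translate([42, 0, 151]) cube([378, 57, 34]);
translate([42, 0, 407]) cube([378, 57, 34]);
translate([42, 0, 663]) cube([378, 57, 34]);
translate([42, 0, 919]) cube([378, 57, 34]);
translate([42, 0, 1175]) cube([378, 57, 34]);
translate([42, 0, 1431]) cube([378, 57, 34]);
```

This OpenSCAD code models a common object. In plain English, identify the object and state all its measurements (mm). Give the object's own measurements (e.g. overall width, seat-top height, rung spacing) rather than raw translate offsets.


A straight ladder. Two 42×57 mm vertical rails, 1649 mm tall, stand 462 mm apart (outside-to-outside) with their front faces coplanar on the −y side. 6 rungs, each 57 mm deep and 34 mm tall, span between the inner faces of the rails, front faces flush with the rails. The lowest rung's underside is at z = 151 mm and rungs are spaced 256 mm apart (underside to underside).


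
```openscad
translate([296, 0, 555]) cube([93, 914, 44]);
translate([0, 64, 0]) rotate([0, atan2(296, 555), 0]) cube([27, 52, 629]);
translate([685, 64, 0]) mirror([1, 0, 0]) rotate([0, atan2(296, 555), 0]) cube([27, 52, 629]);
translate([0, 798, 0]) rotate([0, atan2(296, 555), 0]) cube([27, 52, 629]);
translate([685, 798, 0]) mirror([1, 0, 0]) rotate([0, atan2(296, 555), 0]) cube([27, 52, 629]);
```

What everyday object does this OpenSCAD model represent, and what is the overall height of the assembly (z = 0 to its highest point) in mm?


A sawhorse. The overall height is 599 mm.

A beam across two mirrored pairs of raked legs — a sawhorse. The beam's underside is at z = 555 (matching the legs' vertical rise in atan2(296, 555)) and the beam is 44 mm tall, so its top is at 555 + 44 = 599 mm. The raked legs top out at the beam's underside, so that is the highest point.


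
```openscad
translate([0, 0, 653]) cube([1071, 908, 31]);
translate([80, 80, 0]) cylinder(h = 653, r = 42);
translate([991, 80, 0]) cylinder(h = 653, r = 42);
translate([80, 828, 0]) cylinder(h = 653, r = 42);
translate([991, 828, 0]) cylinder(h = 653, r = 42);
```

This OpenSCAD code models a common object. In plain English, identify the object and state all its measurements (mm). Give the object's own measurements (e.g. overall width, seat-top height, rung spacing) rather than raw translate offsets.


A rectangular dining table. The top is 1071×908×31 mm with its upper surface at z = 684 mm. It stands on four round legs of 84 mm diameter, each leg's bounding box inset 38 mm from the nearest pair of top edges, running from the floor to the underside of the top.


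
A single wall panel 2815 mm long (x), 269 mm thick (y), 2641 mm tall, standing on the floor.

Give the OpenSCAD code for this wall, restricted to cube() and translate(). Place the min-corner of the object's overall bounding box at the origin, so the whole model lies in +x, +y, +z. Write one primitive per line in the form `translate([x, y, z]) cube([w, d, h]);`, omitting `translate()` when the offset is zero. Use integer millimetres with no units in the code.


cube([2815, 269, 2641]);


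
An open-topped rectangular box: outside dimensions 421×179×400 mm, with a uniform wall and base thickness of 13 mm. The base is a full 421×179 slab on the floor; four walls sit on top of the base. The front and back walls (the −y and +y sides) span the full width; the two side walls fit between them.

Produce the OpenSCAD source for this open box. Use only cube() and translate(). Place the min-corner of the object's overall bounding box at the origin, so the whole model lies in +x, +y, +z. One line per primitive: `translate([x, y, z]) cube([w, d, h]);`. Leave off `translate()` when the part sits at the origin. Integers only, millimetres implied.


cube([421, 179, 13]);
translate([0, 0, 13]) cube([421, 13, 387]);
translate([0, 166, 13]) cube([421, 13, 387]);
translate([0, 13, 13]) cube([13, 153, 387]);
translate([408, 13, 13]) cube([13, 153, 387]);


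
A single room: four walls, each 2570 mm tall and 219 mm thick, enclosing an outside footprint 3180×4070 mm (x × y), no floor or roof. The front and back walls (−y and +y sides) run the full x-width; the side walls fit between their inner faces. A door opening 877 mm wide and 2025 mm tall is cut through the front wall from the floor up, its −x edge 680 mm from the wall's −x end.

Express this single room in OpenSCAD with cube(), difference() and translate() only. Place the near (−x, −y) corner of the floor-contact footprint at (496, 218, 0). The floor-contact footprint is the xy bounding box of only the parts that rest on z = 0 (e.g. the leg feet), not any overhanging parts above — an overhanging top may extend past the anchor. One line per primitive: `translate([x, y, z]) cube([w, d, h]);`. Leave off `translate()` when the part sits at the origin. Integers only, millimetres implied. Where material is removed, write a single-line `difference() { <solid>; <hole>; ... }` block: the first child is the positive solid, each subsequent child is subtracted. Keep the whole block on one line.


difference() { translate([496, 218, 0]) cube([3180, 219, 2570]); translate([1176, 218, 0]) cube([877, 219, 2025]); }
translate([496, 4069, 0]) cube([3180, 219, 2570]);
translate([496, 437, 0]) cube([219, 3632, 2570]);
translate([3457, 437, 0]) cube([219, 3632, 2570]);


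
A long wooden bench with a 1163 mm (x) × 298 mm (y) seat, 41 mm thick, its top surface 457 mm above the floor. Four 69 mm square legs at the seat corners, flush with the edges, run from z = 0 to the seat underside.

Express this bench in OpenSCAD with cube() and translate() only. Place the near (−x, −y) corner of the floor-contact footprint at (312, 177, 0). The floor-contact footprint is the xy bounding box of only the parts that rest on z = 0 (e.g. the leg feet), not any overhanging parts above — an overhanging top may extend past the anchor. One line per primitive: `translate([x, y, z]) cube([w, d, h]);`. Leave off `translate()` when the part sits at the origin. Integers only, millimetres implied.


translate([312, 177, 416]) cube([1163, 298, 41]);
translate([312, 177, 0]) cube([69, 69, 416]);
translate([312, 406, 0]) cube([69, 69, 416]);
translate([1406, 177, 0]) cube([69, 69, 416]);
translate([1406, 406, 0]) cube([69, 69, 416]);


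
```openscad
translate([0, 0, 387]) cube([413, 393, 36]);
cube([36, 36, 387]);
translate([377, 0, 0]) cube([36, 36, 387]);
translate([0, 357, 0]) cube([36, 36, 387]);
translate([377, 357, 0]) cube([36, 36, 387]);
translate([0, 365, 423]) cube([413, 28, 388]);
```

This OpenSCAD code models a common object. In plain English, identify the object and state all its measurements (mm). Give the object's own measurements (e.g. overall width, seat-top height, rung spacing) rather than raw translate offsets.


A chair. The seat is a 413×393×36 mm slab with its top at z = 423 mm, on four 36×36 mm corner legs (flush with the seat edges, standing on z = 0). A flat backrest 28 mm thick, 388 mm tall, spans the full seat width and rises from the seat top along its +y edge, rear face flush with the rear of the seat.


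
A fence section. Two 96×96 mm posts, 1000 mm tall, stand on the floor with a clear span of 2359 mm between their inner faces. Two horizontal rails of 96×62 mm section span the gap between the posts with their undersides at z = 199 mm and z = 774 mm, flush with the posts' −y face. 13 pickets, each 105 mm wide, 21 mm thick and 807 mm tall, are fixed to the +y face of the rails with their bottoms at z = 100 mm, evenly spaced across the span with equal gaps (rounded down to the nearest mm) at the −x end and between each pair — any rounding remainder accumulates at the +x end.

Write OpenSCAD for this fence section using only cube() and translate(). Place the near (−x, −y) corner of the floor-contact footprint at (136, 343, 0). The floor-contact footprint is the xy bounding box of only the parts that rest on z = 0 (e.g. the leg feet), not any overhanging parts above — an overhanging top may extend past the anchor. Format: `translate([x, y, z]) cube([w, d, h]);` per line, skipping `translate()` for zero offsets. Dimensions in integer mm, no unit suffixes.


translate([136, 343, 0]) cube([96, 96, 1000]);
translate([2591, 343, 0]) cube([96, 96, 1000]);
translate([232, 343, 199]) cube([2359, 96, 62]);
translate([232, 343, 774]) cube([2359, 96, 62]);
translate([303, 439, 100]) cube([105, 21, 807]);
translate([479, 439, 100]) cube([105, 21, 807]);
translate([655, 439, 100]) cube([105, 21, 807]);
translate([831, 439, 100]) cube([105, 21, 807]);
translate([1007, 439, 100]) cube([105, 21, 807]);
translate([1183, 439, 100]) cube([105, 21, 807]);
translate([1359, 439, 100]) cube([105, 21, 807]);
translate([1535, 439, 100]) cube([105, 21, 807]);
translate([1711, 439, 100]) cube([105, 21, 807]);
translate([1887, 439, 100]) cube([105, 21, 807]);
translate([2063, 439, 100]) cube([105, 21, 807]);
translate([2239, 439, 100]) cube([105, 21, 807]);
translate([2415, 439, 100]) cube([105, 21, 807]);


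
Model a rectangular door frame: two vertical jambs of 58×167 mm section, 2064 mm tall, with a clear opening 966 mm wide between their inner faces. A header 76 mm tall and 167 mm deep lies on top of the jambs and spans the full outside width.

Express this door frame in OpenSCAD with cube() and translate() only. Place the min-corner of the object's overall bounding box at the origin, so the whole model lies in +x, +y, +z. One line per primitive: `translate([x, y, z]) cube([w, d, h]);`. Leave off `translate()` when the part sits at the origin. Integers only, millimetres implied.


cube([58, 167, 2064]);
translate([1024, 0, 0]) cube([58, 167, 2064]);
translate([0, 0, 2064]) cube([1082, 167, 76]);


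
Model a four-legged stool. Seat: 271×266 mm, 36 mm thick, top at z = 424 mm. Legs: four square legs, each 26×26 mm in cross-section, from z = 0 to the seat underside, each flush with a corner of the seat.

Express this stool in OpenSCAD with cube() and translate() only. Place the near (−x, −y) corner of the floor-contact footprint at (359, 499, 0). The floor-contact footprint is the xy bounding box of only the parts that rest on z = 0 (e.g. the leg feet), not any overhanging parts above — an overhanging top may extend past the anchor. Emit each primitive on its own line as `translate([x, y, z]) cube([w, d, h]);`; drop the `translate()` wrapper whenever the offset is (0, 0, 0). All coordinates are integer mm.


translate([359, 499, 388]) cube([271, 266, 36]);
translate([359, 499, 0]) cube([26, 26, 388]);
translate([604, 499, 0]) cube([26, 26, 388]);
translate([359, 739, 0]) cube([26, 26, 388]);
translate([604, 739, 0]) cube([26, 26, 388]);


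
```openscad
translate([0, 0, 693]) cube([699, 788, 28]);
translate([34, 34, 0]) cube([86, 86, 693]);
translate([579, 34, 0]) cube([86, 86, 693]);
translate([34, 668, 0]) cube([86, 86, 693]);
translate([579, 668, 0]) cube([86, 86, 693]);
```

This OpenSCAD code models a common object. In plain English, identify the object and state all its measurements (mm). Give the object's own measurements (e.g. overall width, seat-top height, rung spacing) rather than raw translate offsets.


A rectangular dining table. The top is 699×788×28 mm with its upper surface at z = 721 mm. It stands on four 86×86 mm square legs, each inset 34 mm from the nearest pair of top edges, running from the floor to the underside of the top.


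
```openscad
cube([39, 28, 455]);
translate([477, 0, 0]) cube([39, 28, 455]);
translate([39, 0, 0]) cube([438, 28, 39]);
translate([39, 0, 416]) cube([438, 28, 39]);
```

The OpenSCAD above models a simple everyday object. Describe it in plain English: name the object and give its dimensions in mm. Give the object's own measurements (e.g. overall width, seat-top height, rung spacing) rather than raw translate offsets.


A rectangular picture frame lying in the x–z plane (depth along y). The opening is 438 mm wide (x) by 377 mm tall (z), surrounded by a border 39 mm wide on all four sides. The frame is 28 mm deep and is made of two full-height vertical stiles with two horizontal rails fitted between them.


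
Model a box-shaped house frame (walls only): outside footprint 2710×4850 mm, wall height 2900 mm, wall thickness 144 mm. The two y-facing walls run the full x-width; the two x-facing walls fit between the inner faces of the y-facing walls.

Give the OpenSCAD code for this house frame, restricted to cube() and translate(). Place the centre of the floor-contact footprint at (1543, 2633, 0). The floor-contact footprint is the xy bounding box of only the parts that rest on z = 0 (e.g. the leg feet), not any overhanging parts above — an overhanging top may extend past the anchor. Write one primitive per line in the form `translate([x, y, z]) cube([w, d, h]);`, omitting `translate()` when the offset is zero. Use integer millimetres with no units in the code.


translate([188, 208, 0]) cube([2710, 144, 2900]);
translate([188, 4914, 0]) cube([2710, 144, 2900]);
translate([188, 352, 0]) cube([144, 4562, 2900]);
translate([2754, 352, 0]) cube([144, 4562, 2900]);


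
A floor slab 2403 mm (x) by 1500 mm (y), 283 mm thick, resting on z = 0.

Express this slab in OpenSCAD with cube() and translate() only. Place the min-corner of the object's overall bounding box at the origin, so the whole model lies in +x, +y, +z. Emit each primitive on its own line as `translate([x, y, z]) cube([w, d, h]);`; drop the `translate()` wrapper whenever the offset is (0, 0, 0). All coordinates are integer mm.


cube([2403, 1500, 283]);


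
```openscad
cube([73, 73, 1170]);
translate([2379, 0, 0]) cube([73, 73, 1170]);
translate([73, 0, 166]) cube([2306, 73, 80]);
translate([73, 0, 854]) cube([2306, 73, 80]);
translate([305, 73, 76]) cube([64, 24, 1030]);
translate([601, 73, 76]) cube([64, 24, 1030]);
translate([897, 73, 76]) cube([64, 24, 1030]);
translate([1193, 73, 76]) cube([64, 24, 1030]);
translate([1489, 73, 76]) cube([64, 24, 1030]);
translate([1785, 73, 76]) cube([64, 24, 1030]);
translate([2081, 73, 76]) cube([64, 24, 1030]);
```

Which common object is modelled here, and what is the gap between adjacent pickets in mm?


A fence section. The picket gap is 232 mm.

Two posts, two rails, 7 pickets — a fence section. Span 2306 mm holds 7 pickets of 64 mm with 8 equal gaps: ⌊(2306 − 7·64) / 8⌋ = 232 mm.


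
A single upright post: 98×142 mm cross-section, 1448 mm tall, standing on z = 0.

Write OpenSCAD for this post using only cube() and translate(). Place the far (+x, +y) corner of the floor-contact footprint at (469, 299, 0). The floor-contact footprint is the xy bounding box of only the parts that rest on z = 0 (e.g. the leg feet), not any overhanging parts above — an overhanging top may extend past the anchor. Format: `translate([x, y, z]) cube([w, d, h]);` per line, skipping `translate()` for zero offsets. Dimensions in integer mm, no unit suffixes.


translate([371, 157, 0]) cube([98, 142, 1448]);


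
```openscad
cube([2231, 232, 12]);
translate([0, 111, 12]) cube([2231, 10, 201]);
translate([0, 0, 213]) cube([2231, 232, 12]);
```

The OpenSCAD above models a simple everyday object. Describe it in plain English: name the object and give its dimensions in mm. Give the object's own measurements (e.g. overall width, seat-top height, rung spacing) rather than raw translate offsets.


An I-beam lying along x, 2231 mm long. Overall section height 225 mm. Two flanges 232 mm wide (y) and 12 mm thick, one on the floor and one at the top; a web 10 mm thick runs between them, centred on the flange width.


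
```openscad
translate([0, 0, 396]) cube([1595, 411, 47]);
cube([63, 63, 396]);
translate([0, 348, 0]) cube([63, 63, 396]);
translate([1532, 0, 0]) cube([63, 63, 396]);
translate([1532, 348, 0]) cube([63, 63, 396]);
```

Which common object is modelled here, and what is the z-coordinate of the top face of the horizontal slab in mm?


A bench. The seat-top height is 443 mm.

A long slab on four corner posts — a bench. The slab sits at z = 396 with thickness 47, so the top is 396 + 47 = 443 mm.


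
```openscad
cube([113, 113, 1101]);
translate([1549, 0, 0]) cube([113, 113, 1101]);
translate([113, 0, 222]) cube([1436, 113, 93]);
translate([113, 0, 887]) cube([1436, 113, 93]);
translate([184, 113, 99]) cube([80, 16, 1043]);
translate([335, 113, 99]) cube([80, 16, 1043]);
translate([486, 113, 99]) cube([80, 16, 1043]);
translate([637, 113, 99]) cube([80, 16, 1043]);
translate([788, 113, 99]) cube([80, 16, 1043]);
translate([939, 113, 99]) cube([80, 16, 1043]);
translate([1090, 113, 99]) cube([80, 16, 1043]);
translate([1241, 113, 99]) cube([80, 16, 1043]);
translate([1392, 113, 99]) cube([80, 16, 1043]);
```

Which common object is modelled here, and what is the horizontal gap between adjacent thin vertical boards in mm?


A fence section. The picket gap is 71 mm.

Two posts, two rails, 9 pickets — a fence section. Span 1436 mm holds 9 pickets of 80 mm with 10 equal gaps: ⌊(1436 − 9·80) / 10⌋ = 71 mm.


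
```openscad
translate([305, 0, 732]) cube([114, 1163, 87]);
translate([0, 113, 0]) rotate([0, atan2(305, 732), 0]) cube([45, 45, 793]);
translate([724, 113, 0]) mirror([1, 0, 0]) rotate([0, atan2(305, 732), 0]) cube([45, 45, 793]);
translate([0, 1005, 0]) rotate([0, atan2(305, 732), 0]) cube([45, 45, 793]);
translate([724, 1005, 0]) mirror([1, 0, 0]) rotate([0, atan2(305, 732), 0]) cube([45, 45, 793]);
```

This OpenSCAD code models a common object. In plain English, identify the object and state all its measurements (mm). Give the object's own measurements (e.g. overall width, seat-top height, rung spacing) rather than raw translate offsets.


A sawhorse. A 114×1163×87 mm beam (x, y, z) sits on two A-frame leg pairs. Each pair is two raked legs of 45×45 mm section (45 mm along y) splaying symmetrically in x. Each leg rises 732 mm vertically over 305 mm of horizontal reach and is 793 mm long along its own axis. Every leg's outer bottom edge rests on the floor and its outer top edge meets a bottom edge of the beam — the left legs (tilting toward +x) meet the beam's −x bottom edge, the right legs (their mirror images, tilting toward −x) meet its +x bottom edge — so the leg tops tuck under the beam, the beam's underside is 732 mm above the floor, and the feet are 724 mm apart outside-to-outside with the beam centred between them. The two leg pairs are set in 113 mm from either end of the beam.


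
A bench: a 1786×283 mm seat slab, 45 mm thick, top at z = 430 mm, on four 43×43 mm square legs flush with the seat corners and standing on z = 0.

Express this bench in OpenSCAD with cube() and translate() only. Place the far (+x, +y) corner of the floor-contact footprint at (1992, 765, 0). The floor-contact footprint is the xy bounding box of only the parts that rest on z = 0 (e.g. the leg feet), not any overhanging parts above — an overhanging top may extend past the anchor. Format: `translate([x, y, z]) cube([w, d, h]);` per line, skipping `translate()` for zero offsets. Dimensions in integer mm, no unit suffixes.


translate([206, 482, 385]) cube([1786, 283, 45]);
translate([206, 482, 0]) cube([43, 43, 385]);
translate([206, 722, 0]) cube([43, 43, 385]);
translate([1949, 482, 0]) cube([43, 43, 385]);
translate([1949, 722, 0]) cube([43, 43, 385]);


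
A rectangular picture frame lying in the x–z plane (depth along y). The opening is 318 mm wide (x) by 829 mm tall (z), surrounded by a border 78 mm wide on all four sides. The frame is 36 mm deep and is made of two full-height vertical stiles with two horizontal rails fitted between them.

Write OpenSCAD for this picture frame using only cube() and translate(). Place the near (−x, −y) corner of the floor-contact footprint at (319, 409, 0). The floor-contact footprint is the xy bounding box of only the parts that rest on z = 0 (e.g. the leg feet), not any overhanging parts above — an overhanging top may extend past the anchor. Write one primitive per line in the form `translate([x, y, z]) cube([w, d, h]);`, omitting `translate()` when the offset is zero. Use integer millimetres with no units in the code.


translate([319, 409, 0]) cube([78, 36, 985]);
translate([715, 409, 0]) cube([78, 36, 985]);
translate([397, 409, 0]) cube([318, 36, 78]);
translate([397, 409, 907]) cube([318, 36, 78]);


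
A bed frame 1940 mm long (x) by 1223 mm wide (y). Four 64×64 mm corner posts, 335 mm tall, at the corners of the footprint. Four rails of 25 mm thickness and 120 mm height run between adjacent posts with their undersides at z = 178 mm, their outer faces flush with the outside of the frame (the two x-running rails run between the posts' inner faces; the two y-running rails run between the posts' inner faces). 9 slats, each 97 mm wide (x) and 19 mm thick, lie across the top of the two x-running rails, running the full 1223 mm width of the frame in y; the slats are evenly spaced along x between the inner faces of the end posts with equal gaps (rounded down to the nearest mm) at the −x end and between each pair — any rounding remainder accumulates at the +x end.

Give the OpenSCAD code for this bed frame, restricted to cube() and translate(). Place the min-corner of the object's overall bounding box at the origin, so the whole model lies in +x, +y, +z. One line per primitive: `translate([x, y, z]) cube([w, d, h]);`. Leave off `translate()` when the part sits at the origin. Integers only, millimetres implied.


cube([64, 64, 335]);
translate([0, 1159, 0]) cube([64, 64, 335]);
translate([1876, 0, 0]) cube([64, 64, 335]);
translate([1876, 1159, 0]) cube([64, 64, 335]);
translate([64, 0, 178]) cube([1812, 25, 120]);
translate([64, 1198, 178]) cube([1812, 25, 120]);
translate([0, 64, 178]) cube([25, 1095, 120]);
translate([1915, 64, 178]) cube([25, 1095, 120]);
translate([157, 0, 298]) cube([97, 1223, 19]);
translate([347, 0, 298]) cube([97, 1223, 19]);
translate([537, 0, 298]) cube([97, 1223, 19]);
translate([727, 0, 298]) cube([97, 1223, 19]);
translate([917, 0, 298]) cube([97, 1223, 19]);
translate([1107, 0, 298]) cube([97, 1223, 19]);
translate([1297, 0, 298]) cube([97, 1223, 19]);
translate([1487, 0, 298]) cube([97, 1223, 19]);
translate([1677, 0, 298]) cube([97, 1223, 19]);


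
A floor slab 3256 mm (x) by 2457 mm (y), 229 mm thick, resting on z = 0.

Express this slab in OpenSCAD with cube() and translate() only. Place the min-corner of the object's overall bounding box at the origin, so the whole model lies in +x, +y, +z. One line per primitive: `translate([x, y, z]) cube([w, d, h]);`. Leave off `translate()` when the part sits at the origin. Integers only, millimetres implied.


cube([3256, 2457, 229]);


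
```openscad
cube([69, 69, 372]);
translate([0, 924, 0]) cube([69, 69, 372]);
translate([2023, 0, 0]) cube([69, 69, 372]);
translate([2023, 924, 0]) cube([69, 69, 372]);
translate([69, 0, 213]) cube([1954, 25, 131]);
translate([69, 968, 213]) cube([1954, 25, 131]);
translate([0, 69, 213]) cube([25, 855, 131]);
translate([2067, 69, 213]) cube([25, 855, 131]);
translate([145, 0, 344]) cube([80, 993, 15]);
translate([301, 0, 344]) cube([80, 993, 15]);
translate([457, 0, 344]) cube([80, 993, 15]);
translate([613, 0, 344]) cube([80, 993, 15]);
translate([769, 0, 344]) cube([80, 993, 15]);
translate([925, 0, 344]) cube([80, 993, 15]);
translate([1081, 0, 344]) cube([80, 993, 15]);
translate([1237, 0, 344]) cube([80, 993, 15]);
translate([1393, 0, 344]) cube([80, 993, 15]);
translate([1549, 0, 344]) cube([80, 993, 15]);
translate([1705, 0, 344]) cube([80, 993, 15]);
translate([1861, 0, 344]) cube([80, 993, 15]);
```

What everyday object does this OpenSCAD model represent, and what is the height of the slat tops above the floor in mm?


A bed frame. The slat-top height is 359 mm.

Four posts, four rails, and a row of slats — a bed frame. Slats sit on the rails at z = 213 + 131 = 344; with slat thickness 15, the top is 359 mm.


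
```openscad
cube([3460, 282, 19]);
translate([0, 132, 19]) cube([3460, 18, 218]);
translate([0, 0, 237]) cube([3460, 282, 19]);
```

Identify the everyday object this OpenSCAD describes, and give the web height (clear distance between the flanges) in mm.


An I-beam. The web height is 218 mm.

Two wide flanges with a thin centred web — an I-beam. Overall 256 mm minus two 19 mm flanges gives a web of 256 − 2·19 = 218 mm.


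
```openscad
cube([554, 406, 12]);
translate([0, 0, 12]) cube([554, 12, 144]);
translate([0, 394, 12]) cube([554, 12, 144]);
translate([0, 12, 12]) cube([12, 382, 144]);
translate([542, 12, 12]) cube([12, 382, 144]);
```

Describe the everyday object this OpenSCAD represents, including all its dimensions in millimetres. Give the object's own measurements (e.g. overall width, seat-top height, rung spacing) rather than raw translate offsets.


An open-topped rectangular box: outside dimensions 554×406×156 mm, with a uniform wall and base thickness of 12 mm. The base is a full 554×406 slab on the floor; four walls sit on top of the base. The front and back walls (the −y and +y sides) span the full width; the two side walls fit between them.


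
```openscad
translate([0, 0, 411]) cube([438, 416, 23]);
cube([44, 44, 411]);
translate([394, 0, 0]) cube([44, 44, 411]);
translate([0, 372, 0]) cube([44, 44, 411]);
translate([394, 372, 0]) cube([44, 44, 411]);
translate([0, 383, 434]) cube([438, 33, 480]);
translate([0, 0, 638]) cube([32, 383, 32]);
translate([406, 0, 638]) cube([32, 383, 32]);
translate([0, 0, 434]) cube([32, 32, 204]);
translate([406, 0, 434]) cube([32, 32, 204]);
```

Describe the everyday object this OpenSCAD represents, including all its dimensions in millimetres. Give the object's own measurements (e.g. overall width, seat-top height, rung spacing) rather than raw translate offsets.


A chair. The seat is a 438×416×23 mm slab with its top at z = 434 mm, on four 44×44 mm corner legs (flush with the seat edges, standing on z = 0). A flat backrest 33 mm thick, 480 mm tall, spans the full seat width and rises from the seat top along its +y edge, rear face flush with the rear of the seat. Two armrests of 32×32 mm section run along each side from the seat's front edge to the front of the backrest, top faces 236 mm above the seat top and outer faces flush with the seat's x-edges; a 32×32 mm post under the front of each armrest stands on the seat at the front corner.


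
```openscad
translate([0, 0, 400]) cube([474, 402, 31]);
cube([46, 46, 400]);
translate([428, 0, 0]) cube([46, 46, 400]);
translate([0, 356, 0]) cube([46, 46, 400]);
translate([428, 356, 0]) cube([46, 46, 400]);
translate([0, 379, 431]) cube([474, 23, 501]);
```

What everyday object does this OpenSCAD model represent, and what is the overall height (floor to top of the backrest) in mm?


A chair. The overall height is 932 mm.

A slab on four corner posts with a tall panel at the back — a chair. The seat slab sits at z = 400 with thickness 31, and the 501 mm backrest starts at the seat top, so the overall height is 400 + 31 + 501 = 932 mm.


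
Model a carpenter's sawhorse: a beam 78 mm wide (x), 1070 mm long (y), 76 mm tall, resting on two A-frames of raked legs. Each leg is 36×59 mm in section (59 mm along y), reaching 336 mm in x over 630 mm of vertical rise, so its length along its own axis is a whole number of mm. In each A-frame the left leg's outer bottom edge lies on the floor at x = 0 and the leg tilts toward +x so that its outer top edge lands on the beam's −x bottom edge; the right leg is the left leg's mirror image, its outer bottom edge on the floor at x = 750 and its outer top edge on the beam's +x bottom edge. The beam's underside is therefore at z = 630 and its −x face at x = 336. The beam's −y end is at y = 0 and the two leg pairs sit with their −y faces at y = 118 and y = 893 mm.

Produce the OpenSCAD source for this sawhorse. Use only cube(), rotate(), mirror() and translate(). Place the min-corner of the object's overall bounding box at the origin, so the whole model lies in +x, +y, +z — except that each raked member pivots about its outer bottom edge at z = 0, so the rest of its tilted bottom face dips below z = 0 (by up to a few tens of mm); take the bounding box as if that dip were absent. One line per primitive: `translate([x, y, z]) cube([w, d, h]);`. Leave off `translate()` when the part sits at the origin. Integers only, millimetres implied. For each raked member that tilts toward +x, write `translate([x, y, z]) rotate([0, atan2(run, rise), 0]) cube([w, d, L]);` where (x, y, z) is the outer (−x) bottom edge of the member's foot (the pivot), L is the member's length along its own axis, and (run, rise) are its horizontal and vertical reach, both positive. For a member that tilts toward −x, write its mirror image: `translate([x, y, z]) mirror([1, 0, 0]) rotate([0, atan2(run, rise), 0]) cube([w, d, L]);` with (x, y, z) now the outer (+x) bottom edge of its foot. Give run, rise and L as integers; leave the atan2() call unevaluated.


translate([336, 0, 630]) cube([78, 1070, 76]);
translate([0, 118, 0]) rotate([0, atan2(336, 630), 0]) cube([36, 59, 714]);
translate([750, 118, 0]) mirror([1, 0, 0]) rotate([0, atan2(336, 630), 0]) cube([36, 59, 714]);
translate([0, 893, 0]) rotate([0, atan2(336, 630), 0]) cube([36, 59, 714]);
translate([750, 893, 0]) mirror([1, 0, 0]) rotate([0, atan2(336, 630), 0]) cube([36, 59, 714]);


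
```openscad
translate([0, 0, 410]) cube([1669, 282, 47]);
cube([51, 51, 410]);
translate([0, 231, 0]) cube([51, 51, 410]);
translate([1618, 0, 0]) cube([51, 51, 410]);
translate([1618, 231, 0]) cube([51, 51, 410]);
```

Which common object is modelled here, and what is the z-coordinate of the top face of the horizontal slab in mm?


A bench. The seat-top height is 457 mm.

A long slab on four corner posts — a bench. The slab sits at z = 410 with thickness 47, so the top is 410 + 47 = 457 mm.
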